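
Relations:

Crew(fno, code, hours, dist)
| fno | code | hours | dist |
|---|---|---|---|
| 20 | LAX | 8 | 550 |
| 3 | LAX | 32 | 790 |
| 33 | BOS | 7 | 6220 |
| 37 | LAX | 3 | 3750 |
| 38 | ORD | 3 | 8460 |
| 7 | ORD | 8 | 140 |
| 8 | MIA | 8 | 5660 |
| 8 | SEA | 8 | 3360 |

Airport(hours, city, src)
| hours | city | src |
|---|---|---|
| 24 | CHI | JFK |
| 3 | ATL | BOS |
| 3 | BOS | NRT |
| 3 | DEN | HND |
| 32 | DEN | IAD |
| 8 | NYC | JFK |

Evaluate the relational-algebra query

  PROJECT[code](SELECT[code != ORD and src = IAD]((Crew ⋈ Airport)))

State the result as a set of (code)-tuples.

{LAX}

Crew ⋈ Airport (natural join on hours): {(20, LAX, 8, 550, NYC, JFK), (3, LAX, 32, 790, DEN, IAD), (37, LAX, 3, 3750, ATL, BOS), (37, LAX, 3, 3750, BOS, NRT), (37, LAX, 3, 3750, DEN, HND), (38, ORD, 3, 8460, ATL, BOS), (38, ORD, 3, 8460, BOS, NRT), (38, ORD, 3, 8460, DEN, HND), (7, ORD, 8, 140, NYC, JFK), (8, MIA, 8, 5660, NYC, JFK), (8, SEA, 8, 3360, NYC, JFK)}
Filtering on code != ORD and src = IAD leaves {(3, LAX, 32, 790, DEN, IAD)}.
π[code]: project onto (code) → {LAX}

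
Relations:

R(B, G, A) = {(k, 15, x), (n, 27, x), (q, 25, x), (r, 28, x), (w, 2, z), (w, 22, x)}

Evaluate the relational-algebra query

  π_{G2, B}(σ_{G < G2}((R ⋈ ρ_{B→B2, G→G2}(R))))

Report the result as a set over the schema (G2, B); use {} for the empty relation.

ρ[B→B2, G→G2]: schema becomes (B2, G2, A); tuples unchanged.
R ⋈ ρ_{B→B2, G→G2}(R) (natural join on A): {(k, 15, x, k, 15), (k, 15, x, n, 27), (k, 15, x, q, 25), (k, 15, x, r, 28), (k, 15, x, w, 22), (n, 27, x, k, 15), (n, 27, x, n, 27), (n, 27, x, q, 25), (n, 27, x, r, 28), (n, 27, x, w, 22), (q, 25, x, k, 15), (q, 25, x, n, 27), (q, 25, x, q, 25), (q, 25, x, r, 28), (q, 25, x, w, 22), (r, 28, x, k, 15), (r, 28, x, n, 27), (r, 28, x, q, 25), (r, 28, x, r, 28), (r, 28, x, w, 22), (w, 2, z, w, 2), (w, 22, x, k, 15), (w, 22, x, n, 27), (w, 22, x, q, 25), (w, 22, x, r, 28), (w, 22, x, w, 22)}
Selection G < G2: {(k, 15, x, n, 27), (k, 15, x, q, 25), (k, 15, x, r, 28), (k, 15, x, w, 22), (n, 27, x, r, 28), (q, 25, x, n, 27), (q, 25, x, r, 28), (w, 22, x, n, 27), (w, 22, x, q, 25), (w, 22, x, r, 28)}
π_{G2, B} gives {(22, k), (25, k), (25, w), (27, k), (27, q), (27, w), (28, k), (28, n), (28, q), (28, w)}.

{(22, k), (25, k), (25, w), (27, k), (27, q), (27, w), (28, k), (28, n), (28, q), (28, w)}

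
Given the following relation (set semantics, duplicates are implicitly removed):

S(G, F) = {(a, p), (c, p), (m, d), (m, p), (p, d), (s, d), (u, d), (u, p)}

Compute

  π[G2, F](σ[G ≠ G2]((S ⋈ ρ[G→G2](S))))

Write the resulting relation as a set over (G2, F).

ρ[G→G2]: schema becomes (G2, F); tuples unchanged.
S ⋈ ρ[G→G2](S) (natural join on F): {(a, p, a), (a, p, c), (a, p, m), (a, p, u), (c, p, a), (c, p, c), (c, p, m), (c, p, u), (m, d, m), (m, d, p), (m, d, s), (m, d, u), (m, p, a), (m, p, c), (m, p, m), (m, p, u), (p, d, m), (p, d, p), (p, d, s), (p, d, u), (s, d, m), (s, d, p), (s, d, s), (s, d, u), (u, d, m), (u, d, p), (u, d, s), (u, d, u), (u, p, a), (u, p, c), (u, p, m), (u, p, u)}
Filtering on G ≠ G2 leaves {(a, p, c), (a, p, m), (a, p, u), (c, p, a), (c, p, m), (c, p, u), (m, d, p), (m, d, s), (m, d, u), (m, p, a), (m, p, c), (m, p, u), (p, d, m), (p, d, s), (p, d, u), (s, d, m), (s, d, p), (s, d, u), (u, d, m), (u, d, p), (u, d, s), (u, p, a), (u, p, c), (u, p, m)}.
π[G2, F]: project onto (G2, F) (16 duplicate(s) eliminated) → {(a, p), (c, p), (m, d), (m, p), (p, d), (s, d), (u, d), (u, p)}

{(a, p), (c, p), (m, d), (m, p), (p, d), (s, d), (u, d), (u, p)}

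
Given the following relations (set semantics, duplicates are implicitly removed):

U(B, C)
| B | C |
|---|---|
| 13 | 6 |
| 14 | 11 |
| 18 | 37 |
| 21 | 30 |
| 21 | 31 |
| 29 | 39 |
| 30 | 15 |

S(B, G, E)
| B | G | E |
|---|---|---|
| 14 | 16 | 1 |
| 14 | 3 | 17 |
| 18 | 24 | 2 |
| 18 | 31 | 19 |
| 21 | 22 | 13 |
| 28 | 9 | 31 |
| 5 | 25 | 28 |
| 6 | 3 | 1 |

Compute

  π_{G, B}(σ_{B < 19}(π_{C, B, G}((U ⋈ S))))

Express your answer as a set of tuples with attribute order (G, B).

{(16, 14), (24, 18), (3, 14), (31, 18)}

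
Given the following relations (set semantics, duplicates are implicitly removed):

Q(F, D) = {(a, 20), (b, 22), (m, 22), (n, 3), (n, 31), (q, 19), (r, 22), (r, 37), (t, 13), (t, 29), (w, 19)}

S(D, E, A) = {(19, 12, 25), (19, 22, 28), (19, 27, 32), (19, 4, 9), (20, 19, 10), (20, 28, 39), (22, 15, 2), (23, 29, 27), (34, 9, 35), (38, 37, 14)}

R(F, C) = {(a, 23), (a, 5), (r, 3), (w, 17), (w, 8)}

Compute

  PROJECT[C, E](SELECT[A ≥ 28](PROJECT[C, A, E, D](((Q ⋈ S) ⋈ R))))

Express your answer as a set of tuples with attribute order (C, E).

{(17, 22), (17, 27), (23, 28), (5, 28), (8, 22), (8, 27)}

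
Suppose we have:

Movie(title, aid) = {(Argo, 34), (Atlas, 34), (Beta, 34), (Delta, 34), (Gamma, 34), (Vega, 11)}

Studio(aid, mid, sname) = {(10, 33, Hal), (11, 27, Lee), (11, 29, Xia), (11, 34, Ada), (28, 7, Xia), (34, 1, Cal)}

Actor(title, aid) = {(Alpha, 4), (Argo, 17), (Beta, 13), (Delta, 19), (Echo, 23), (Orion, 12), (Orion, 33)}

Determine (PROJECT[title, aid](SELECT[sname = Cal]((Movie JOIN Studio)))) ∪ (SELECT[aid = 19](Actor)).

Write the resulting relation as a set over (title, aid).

{(Argo, 34), (Atlas, 34), (Beta, 34), (Delta, 19), (Delta, 34), (Gamma, 34)}

Joining Movie and Studio on aid yields {(Argo, 34, 1, Cal), (Atlas, 34, 1, Cal), (Beta, 34, 1, Cal), (Delta, 34, 1, Cal), (Gamma, 34, 1, Cal), (Vega, 11, 27, Lee), (Vega, 11, 29, Xia), (Vega, 11, 34, Ada)}.
Selection sname = Cal: {(Argo, 34, 1, Cal), (Atlas, 34, 1, Cal), (Beta, 34, 1, Cal), (Delta, 34, 1, Cal), (Gamma, 34, 1, Cal)}
Keep only column(s) title, aid: {(Argo, 34), (Atlas, 34), (Beta, 34), (Delta, 34), (Gamma, 34)}
Selection aid = 19: {(Delta, 19)}
Union: {(Argo, 34), (Atlas, 34), (Beta, 34), (Delta, 34), (Gamma, 34)} with {(Delta, 19)} → {(Argo, 34), (Atlas, 34), (Beta, 34), (Delta, 19), (Delta, 34), (Gamma, 34)}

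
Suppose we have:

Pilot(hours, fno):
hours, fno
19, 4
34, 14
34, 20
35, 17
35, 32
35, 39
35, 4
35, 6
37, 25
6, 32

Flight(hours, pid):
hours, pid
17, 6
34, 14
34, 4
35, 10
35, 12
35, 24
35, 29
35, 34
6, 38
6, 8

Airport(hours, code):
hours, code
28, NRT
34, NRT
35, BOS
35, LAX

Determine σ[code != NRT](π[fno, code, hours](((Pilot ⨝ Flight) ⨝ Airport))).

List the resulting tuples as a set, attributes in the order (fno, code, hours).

Joining Pilot and Flight on hours yields {(34, 14, 14), (34, 14, 4), (34, 20, 14), (34, 20, 4), (35, 17, 10), (35, 17, 12), (35, 17, 24), (35, 17, 29), (35, 17, 34), (35, 32, 10), (35, 32, 12), (35, 32, 24), (35, 32, 29), (35, 32, 34), (35, 39, 10), (35, 39, 12), (35, 39, 24), (35, 39, 29), (35, 39, 34), (35, 4, 10), (35, 4, 12), (35, 4, 24), (35, 4, 29), (35, 4, 34), (35, 6, 10), (35, 6, 12), (35, 6, 24), (35, 6, 29), (35, 6, 34), (6, 32, 38), (6, 32, 8)}.
Joining (Pilot ⨝ Flight) and Airport on hours yields {(34, 14, 14, NRT), (34, 14, 4, NRT), (34, 20, 14, NRT), (34, 20, 4, NRT), (35, 17, 10, BOS), (35, 17, 10, LAX), (35, 17, 12, BOS), (35, 17, 12, LAX), (35, 17, 24, BOS), (35, 17, 24, LAX), (35, 17, 29, BOS), (35, 17, 29, LAX), (35, 17, 34, BOS), (35, 17, 34, LAX), (35, 32, 10, BOS), (35, 32, 10, LAX), (35, 32, 12, BOS), (35, 32, 12, LAX), (35, 32, 24, BOS), (35, 32, 24, LAX), (35, 32, 29, BOS), (35, 32, 29, LAX), (35, 32, 34, BOS), (35, 32, 34, LAX), (35, 39, 10, BOS), (35, 39, 10, LAX), (35, 39, 12, BOS), (35, 39, 12, LAX), (35, 39, 24, BOS), (35, 39, 24, LAX), (35, 39, 29, BOS), (35, 39, 29, LAX), (35, 39, 34, BOS), (35, 39, 34, LAX), (35, 4, 10, BOS), (35, 4, 10, LAX), (35, 4, 12, BOS), (35, 4, 12, LAX), (35, 4, 24, BOS), (35, 4, 24, LAX), (35, 4, 29, BOS), (35, 4, 29, LAX), (35, 4, 34, BOS), (35, 4, 34, LAX), (35, 6, 10, BOS), (35, 6, 10, LAX), (35, 6, 12, BOS), (35, 6, 12, LAX), (35, 6, 24, BOS), (35, 6, 24, LAX), (35, 6, 29, BOS), (35, 6, 29, LAX), (35, 6, 34, BOS), (35, 6, 34, LAX)}.
Keep only column(s) fno, code, hours (42 duplicate(s) eliminated): {(14, NRT, 34), (17, BOS, 35), (17, LAX, 35), (20, NRT, 34), (32, BOS, 35), (32, LAX, 35), (39, BOS, 35), (39, LAX, 35), (4, BOS, 35), (4, LAX, 35), (6, BOS, 35), (6, LAX, 35)}
Filtering on code != NRT leaves {(17, BOS, 35), (17, LAX, 35), (32, BOS, 35), (32, LAX, 35), (39, BOS, 35), (39, LAX, 35), (4, BOS, 35), (4, LAX, 35), (6, BOS, 35), (6, LAX, 35)}.

{(17, BOS, 35), (17, LAX, 35), (32, BOS, 35), (32, LAX, 35), (39, BOS, 35), (39, LAX, 35), (4, BOS, 35), (4, LAX, 35), (6, BOS, 35), (6, LAX, 35)}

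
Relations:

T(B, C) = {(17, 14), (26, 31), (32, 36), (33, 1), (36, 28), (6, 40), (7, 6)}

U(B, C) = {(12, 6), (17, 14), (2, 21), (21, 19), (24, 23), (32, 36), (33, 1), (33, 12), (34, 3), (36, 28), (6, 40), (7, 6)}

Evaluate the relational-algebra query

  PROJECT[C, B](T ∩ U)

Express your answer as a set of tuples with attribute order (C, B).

Taking the intersection: {(17, 14), (32, 36), (33, 1), (36, 28), (6, 40), (7, 6)}
Keep only column(s) C, B: {(1, 33), (14, 17), (28, 36), (36, 32), (40, 6), (6, 7)}

{(1, 33), (14, 17), (28, 36), (36, 32), (40, 6), (6, 7)}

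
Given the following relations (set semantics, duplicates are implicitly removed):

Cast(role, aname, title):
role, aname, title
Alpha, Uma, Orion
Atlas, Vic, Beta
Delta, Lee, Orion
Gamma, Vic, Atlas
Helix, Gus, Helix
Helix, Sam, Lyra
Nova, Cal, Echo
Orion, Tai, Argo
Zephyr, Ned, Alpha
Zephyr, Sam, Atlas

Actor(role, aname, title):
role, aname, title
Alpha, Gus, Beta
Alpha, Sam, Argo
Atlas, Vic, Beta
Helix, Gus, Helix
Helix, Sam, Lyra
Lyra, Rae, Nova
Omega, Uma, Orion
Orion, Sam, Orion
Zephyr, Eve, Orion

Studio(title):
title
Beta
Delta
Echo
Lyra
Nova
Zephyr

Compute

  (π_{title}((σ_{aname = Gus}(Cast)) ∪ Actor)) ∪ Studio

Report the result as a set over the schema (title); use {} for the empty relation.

{Argo, Beta, Delta, Echo, Helix, Lyra, Nova, Orion, Zephyr}

Selection aname = Gus: {(Helix, Gus, Helix)}
Union: {(Helix, Gus, Helix)} with {(Alpha, Gus, Beta), (Alpha, Sam, Argo), (Atlas, Vic, Beta), (Helix, Gus, Helix), (Helix, Sam, Lyra), (Lyra, Rae, Nova), (Omega, Uma, Orion), (Orion, Sam, Orion), (Zephyr, Eve, Orion)} → {(Alpha, Gus, Beta), (Alpha, Sam, Argo), (Atlas, Vic, Beta), (Helix, Gus, Helix), (Helix, Sam, Lyra), (Lyra, Rae, Nova), (Omega, Uma, Orion), (Orion, Sam, Orion), (Zephyr, Eve, Orion)}
Keep only column(s) title (3 duplicate(s) eliminated): {Argo, Beta, Helix, Lyra, Nova, Orion}
Union: {Argo, Beta, Helix, Lyra, Nova, Orion} with {Beta, Delta, Echo, Lyra, Nova, Zephyr} → {Argo, Beta, Delta, Echo, Helix, Lyra, Nova, Orion, Zephyr}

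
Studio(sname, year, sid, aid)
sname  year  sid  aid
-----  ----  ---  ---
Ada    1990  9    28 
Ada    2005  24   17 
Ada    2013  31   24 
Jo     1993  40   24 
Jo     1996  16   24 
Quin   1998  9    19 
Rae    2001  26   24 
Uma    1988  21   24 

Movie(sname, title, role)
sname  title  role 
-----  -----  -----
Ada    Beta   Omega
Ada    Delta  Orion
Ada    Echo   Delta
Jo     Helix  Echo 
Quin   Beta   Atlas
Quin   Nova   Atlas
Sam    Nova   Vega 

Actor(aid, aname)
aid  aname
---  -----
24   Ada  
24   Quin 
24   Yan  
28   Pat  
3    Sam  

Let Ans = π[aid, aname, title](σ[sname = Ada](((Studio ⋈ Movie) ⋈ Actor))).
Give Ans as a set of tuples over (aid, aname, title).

Natural join on sname: {(Ada, 1990, 9, 28, Beta, Omega), (Ada, 1990, 9, 28, Delta, Orion), (Ada, 1990, 9, 28, Echo, Delta), (Ada, 2005, 24, 17, Beta, Omega), (Ada, 2005, 24, 17, Delta, Orion), (Ada, 2005, 24, 17, Echo, Delta), (Ada, 2013, 31, 24, Beta, Omega), (Ada, 2013, 31, 24, Delta, Orion), (Ada, 2013, 31, 24, Echo, Delta), (Jo, 1993, 40, 24, Helix, Echo), (Jo, 1996, 16, 24, Helix, Echo), (Quin, 1998, 9, 19, Beta, Atlas), (Quin, 1998, 9, 19, Nova, Atlas)}
Natural join on aid: {(Ada, 1990, 9, 28, Beta, Omega, Pat), (Ada, 1990, 9, 28, Delta, Orion, Pat), (Ada, 1990, 9, 28, Echo, Delta, Pat), (Ada, 2013, 31, 24, Beta, Omega, Ada), (Ada, 2013, 31, 24, Beta, Omega, Quin), (Ada, 2013, 31, 24, Beta, Omega, Yan), (Ada, 2013, 31, 24, Delta, Orion, Ada), (Ada, 2013, 31, 24, Delta, Orion, Quin), (Ada, 2013, 31, 24, Delta, Orion, Yan), (Ada, 2013, 31, 24, Echo, Delta, Ada), (Ada, 2013, 31, 24, Echo, Delta, Quin), (Ada, 2013, 31, 24, Echo, Delta, Yan), (Jo, 1993, 40, 24, Helix, Echo, Ada), (Jo, 1993, 40, 24, Helix, Echo, Quin), (Jo, 1993, 40, 24, Helix, Echo, Yan), (Jo, 1996, 16, 24, Helix, Echo, Ada), (Jo, 1996, 16, 24, Helix, Echo, Quin), (Jo, 1996, 16, 24, Helix, Echo, Yan)}
Selection sname = Ada: {(Ada, 1990, 9, 28, Beta, Omega, Pat), (Ada, 1990, 9, 28, Delta, Orion, Pat), (Ada, 1990, 9, 28, Echo, Delta, Pat), (Ada, 2013, 31, 24, Beta, Omega, Ada), (Ada, 2013, 31, 24, Beta, Omega, Quin), (Ada, 2013, 31, 24, Beta, Omega, Yan), (Ada, 2013, 31, 24, Delta, Orion, Ada), (Ada, 2013, 31, 24, Delta, Orion, Quin), (Ada, 2013, 31, 24, Delta, Orion, Yan), (Ada, 2013, 31, 24, Echo, Delta, Ada), (Ada, 2013, 31, 24, Echo, Delta, Quin), (Ada, 2013, 31, 24, Echo, Delta, Yan)}
π_{aid, aname, title} gives {(24, Ada, Beta), (24, Ada, Delta), (24, Ada, Echo), (24, Quin, Beta), (24, Quin, Delta), (24, Quin, Echo), (24, Yan, Beta), (24, Yan, Delta), (24, Yan, Echo), (28, Pat, Beta), (28, Pat, Delta), (28, Pat, Echo)}.

{(24, Ada, Beta), (24, Ada, Delta), (24, Ada, Echo), (24, Quin, Beta), (24, Quin, Delta), (24, Quin, Echo), (24, Yan, Beta), (24, Yan, Delta), (24, Yan, Echo), (28, Pat, Beta), (28, Pat, Delta), (28, Pat, Echo)}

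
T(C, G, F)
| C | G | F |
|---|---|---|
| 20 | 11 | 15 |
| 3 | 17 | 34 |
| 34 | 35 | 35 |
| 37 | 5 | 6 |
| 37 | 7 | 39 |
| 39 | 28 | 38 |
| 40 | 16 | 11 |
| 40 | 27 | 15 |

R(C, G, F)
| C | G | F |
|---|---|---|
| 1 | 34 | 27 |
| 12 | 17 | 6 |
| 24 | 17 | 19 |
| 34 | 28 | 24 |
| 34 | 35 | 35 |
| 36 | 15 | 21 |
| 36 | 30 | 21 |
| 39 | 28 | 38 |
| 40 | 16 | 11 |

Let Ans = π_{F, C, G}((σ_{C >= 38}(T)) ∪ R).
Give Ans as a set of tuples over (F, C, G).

{(11, 40, 16), (15, 40, 27), (19, 24, 17), (21, 36, 15), (21, 36, 30), (24, 34, 28), (27, 1, 34), (35, 34, 35), (38, 39, 28), (6, 12, 17)}

Selection C >= 38: {(39, 28, 38), (40, 16, 11), (40, 27, 15)}
Union: {(39, 28, 38), (40, 16, 11), (40, 27, 15)} with {(1, 34, 27), (12, 17, 6), (24, 17, 19), (34, 28, 24), (34, 35, 35), (36, 15, 21), (36, 30, 21), (39, 28, 38), (40, 16, 11)} → {(1, 34, 27), (12, 17, 6), (24, 17, 19), (34, 28, 24), (34, 35, 35), (36, 15, 21), (36, 30, 21), (39, 28, 38), (40, 16, 11), (40, 27, 15)}
π[F, C, G]: project onto (F, C, G) → {(11, 40, 16), (15, 40, 27), (19, 24, 17), (21, 36, 15), (21, 36, 30), (24, 34, 28), (27, 1, 34), (35, 34, 35), (38, 39, 28), (6, 12, 17)}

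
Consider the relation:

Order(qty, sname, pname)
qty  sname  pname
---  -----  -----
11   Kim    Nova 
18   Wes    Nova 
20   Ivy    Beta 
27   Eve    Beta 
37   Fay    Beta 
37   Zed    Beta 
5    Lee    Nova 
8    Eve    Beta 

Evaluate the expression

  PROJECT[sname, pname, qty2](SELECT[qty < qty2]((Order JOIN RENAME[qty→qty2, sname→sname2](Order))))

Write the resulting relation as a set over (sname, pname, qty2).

ρ[qty→qty2, sname→sname2]: schema becomes (qty2, sname2, pname); tuples unchanged.
Joining Order and RENAME[qty→qty2, sname→sname2](Order) on pname yields {(11, Kim, Nova, 11, Kim), (11, Kim, Nova, 18, Wes), (11, Kim, Nova, 5, Lee), (18, Wes, Nova, 11, Kim), (18, Wes, Nova, 18, Wes), (18, Wes, Nova, 5, Lee), (20, Ivy, Beta, 20, Ivy), (20, Ivy, Beta, 27, Eve), (20, Ivy, Beta, 37, Fay), (20, Ivy, Beta, 37, Zed), (20, Ivy, Beta, 8, Eve), (27, Eve, Beta, 20, Ivy), (27, Eve, Beta, 27, Eve), (27, Eve, Beta, 37, Fay), (27, Eve, Beta, 37, Zed), (27, Eve, Beta, 8, Eve), (37, Fay, Beta, 20, Ivy), (37, Fay, Beta, 27, Eve), (37, Fay, Beta, 37, Fay), (37, Fay, Beta, 37, Zed), (37, Fay, Beta, 8, Eve), (37, Zed, Beta, 20, Ivy), (37, Zed, Beta, 27, Eve), (37, Zed, Beta, 37, Fay), (37, Zed, Beta, 37, Zed), (37, Zed, Beta, 8, Eve), (5, Lee, Nova, 11, Kim), (5, Lee, Nova, 18, Wes), (5, Lee, Nova, 5, Lee), (8, Eve, Beta, 20, Ivy), (8, Eve, Beta, 27, Eve), (8, Eve, Beta, 37, Fay), (8, Eve, Beta, 37, Zed), (8, Eve, Beta, 8, Eve)}.
Apply σ_{qty < qty2}; surviving tuples: {(11, Kim, Nova, 18, Wes), (20, Ivy, Beta, 27, Eve), (20, Ivy, Beta, 37, Fay), (20, Ivy, Beta, 37, Zed), (27, Eve, Beta, 37, Fay), (27, Eve, Beta, 37, Zed), (5, Lee, Nova, 11, Kim), (5, Lee, Nova, 18, Wes), (8, Eve, Beta, 20, Ivy), (8, Eve, Beta, 27, Eve), (8, Eve, Beta, 37, Fay), (8, Eve, Beta, 37, Zed)}
π_{sname, pname, qty2} gives {(Eve, Beta, 20), (Eve, Beta, 27), (Eve, Beta, 37), (Ivy, Beta, 27), (Ivy, Beta, 37), (Kim, Nova, 18), (Lee, Nova, 11), (Lee, Nova, 18)} (4 duplicate(s) eliminated).

{(Eve, Beta, 20), (Eve, Beta, 27), (Eve, Beta, 37), (Ivy, Beta, 27), (Ivy, Beta, 37), (Kim, Nova, 18), (Lee, Nova, 11), (Lee, Nova, 18)}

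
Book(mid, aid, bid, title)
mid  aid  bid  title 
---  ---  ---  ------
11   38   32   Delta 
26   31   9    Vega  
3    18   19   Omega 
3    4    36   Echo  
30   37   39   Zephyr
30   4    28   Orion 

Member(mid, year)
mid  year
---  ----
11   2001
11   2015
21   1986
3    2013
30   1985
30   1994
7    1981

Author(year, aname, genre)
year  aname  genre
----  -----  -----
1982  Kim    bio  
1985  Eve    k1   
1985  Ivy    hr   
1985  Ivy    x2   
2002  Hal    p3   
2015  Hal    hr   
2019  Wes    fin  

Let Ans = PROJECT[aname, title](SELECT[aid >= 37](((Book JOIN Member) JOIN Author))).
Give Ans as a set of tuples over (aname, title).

Book ⋈ Member (natural join on mid): {(11, 38, 32, Delta, 2001), (11, 38, 32, Delta, 2015), (3, 18, 19, Omega, 2013), (3, 4, 36, Echo, 2013), (30, 37, 39, Zephyr, 1985), (30, 37, 39, Zephyr, 1994), (30, 4, 28, Orion, 1985), (30, 4, 28, Orion, 1994)}
(Book JOIN Member) ⋈ Author (natural join on year): {(11, 38, 32, Delta, 2015, Hal, hr), (30, 37, 39, Zephyr, 1985, Eve, k1), (30, 37, 39, Zephyr, 1985, Ivy, hr), (30, 37, 39, Zephyr, 1985, Ivy, x2), (30, 4, 28, Orion, 1985, Eve, k1), (30, 4, 28, Orion, 1985, Ivy, hr), (30, 4, 28, Orion, 1985, Ivy, x2)}
σ[aid >= 37]: keep tuples satisfying aid >= 37 → {(11, 38, 32, Delta, 2015, Hal, hr), (30, 37, 39, Zephyr, 1985, Eve, k1), (30, 37, 39, Zephyr, 1985, Ivy, hr), (30, 37, 39, Zephyr, 1985, Ivy, x2)}
Projecting to aname, title (1 duplicate(s) eliminated): {(Eve, Zephyr), (Hal, Delta), (Ivy, Zephyr)}

{(Eve, Zephyr), (Hal, Delta), (Ivy, Zephyr)}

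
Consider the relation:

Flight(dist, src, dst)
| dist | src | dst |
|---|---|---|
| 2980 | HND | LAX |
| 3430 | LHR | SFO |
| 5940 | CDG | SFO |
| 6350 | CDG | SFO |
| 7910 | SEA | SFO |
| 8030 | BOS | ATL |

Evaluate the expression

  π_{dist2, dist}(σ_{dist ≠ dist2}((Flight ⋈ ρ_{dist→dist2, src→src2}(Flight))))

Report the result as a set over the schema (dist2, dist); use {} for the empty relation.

ρ[dist→dist2, src→src2]: schema becomes (dist2, src2, dst); tuples unchanged.
Flight ⋈ ρ_{dist→dist2, src→src2}(Flight) (natural join on dst): {(2980, HND, LAX, 2980, HND), (3430, LHR, SFO, 3430, LHR), (3430, LHR, SFO, 5940, CDG), (3430, LHR, SFO, 6350, CDG), (3430, LHR, SFO, 7910, SEA), (5940, CDG, SFO, 3430, LHR), (5940, CDG, SFO, 5940, CDG), (5940, CDG, SFO, 6350, CDG), (5940, CDG, SFO, 7910, SEA), (6350, CDG, SFO, 3430, LHR), (6350, CDG, SFO, 5940, CDG), (6350, CDG, SFO, 6350, CDG), (6350, CDG, SFO, 7910, SEA), (7910, SEA, SFO, 3430, LHR), (7910, SEA, SFO, 5940, CDG), (7910, SEA, SFO, 6350, CDG), (7910, SEA, SFO, 7910, SEA), (8030, BOS, ATL, 8030, BOS)}
σ[dist ≠ dist2]: keep tuples satisfying dist ≠ dist2 → {(3430, LHR, SFO, 5940, CDG), (3430, LHR, SFO, 6350, CDG), (3430, LHR, SFO, 7910, SEA), (5940, CDG, SFO, 3430, LHR), (5940, CDG, SFO, 6350, CDG), (5940, CDG, SFO, 7910, SEA), (6350, CDG, SFO, 3430, LHR), (6350, CDG, SFO, 5940, CDG), (6350, CDG, SFO, 7910, SEA), (7910, SEA, SFO, 3430, LHR), (7910, SEA, SFO, 5940, CDG), (7910, SEA, SFO, 6350, CDG)}
π_{dist2, dist} gives {(3430, 5940), (3430, 6350), (3430, 7910), (5940, 3430), (5940, 6350), (5940, 7910), (6350, 3430), (6350, 5940), (6350, 7910), (7910, 3430), (7910, 5940), (7910, 6350)}.

{(3430, 5940), (3430, 6350), (3430, 7910), (5940, 3430), (5940, 6350), (5940, 7910), (6350, 3430), (6350, 5940), (6350, 7910), (7910, 3430), (7910, 5940), (7910, 6350)}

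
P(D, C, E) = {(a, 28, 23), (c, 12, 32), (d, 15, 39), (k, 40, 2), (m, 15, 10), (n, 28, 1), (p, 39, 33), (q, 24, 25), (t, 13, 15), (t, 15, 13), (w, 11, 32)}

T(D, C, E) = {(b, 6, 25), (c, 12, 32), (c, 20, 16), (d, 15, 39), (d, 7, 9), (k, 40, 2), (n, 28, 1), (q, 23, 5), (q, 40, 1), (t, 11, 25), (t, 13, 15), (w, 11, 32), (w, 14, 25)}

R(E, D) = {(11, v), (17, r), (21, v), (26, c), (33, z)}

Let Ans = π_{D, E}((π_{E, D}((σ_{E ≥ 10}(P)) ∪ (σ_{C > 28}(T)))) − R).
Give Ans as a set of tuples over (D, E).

σ[E ≥ 10]: keep tuples satisfying E ≥ 10 → {(a, 28, 23), (c, 12, 32), (d, 15, 39), (m, 15, 10), (p, 39, 33), (q, 24, 25), (t, 13, 15), (t, 15, 13), (w, 11, 32)}
σ[C > 28]: keep tuples satisfying C > 28 → {(k, 40, 2), (q, 40, 1)}
Taking the union: {(a, 28, 23), (c, 12, 32), (d, 15, 39), (k, 40, 2), (m, 15, 10), (p, 39, 33), (q, 24, 25), (q, 40, 1), (t, 13, 15), (t, 15, 13), (w, 11, 32)}
π[E, D]: project onto (E, D) → {(1, q), (10, m), (13, t), (15, t), (2, k), (23, a), (25, q), (32, c), (32, w), (33, p), (39, d)}
Taking the difference: {(1, q), (10, m), (13, t), (15, t), (2, k), (23, a), (25, q), (32, c), (32, w), (33, p), (39, d)}
π[D, E]: project onto (D, E) → {(a, 23), (c, 32), (d, 39), (k, 2), (m, 10), (p, 33), (q, 1), (q, 25), (t, 13), (t, 15), (w, 32)}

{(a, 23), (c, 32), (d, 39), (k, 2), (m, 10), (p, 33), (q, 1), (q, 25), (t, 13), (t, 15), (w, 32)}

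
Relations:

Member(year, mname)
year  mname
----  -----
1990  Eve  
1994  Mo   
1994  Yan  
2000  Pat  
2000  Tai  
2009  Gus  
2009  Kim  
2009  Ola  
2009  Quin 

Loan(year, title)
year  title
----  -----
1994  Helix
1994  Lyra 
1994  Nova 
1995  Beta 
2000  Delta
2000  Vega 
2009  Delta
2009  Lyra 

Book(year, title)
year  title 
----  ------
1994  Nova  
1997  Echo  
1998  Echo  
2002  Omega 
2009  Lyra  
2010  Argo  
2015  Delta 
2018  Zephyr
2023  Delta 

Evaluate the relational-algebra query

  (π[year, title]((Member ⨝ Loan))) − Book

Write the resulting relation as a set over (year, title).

{(1994, Helix), (1994, Lyra), (2000, Delta), (2000, Vega), (2009, Delta)}

Natural join on year: {(1994, Mo, Helix), (1994, Mo, Lyra), (1994, Mo, Nova), (1994, Yan, Helix), (1994, Yan, Lyra), (1994, Yan, Nova), (2000, Pat, Delta), (2000, Pat, Vega), (2000, Tai, Delta), (2000, Tai, Vega), (2009, Gus, Delta), (2009, Gus, Lyra), (2009, Kim, Delta), (2009, Kim, Lyra), (2009, Ola, Delta), (2009, Ola, Lyra), (2009, Quin, Delta), (2009, Quin, Lyra)}
Keep only column(s) year, title (11 duplicate(s) eliminated): {(1994, Helix), (1994, Lyra), (1994, Nova), (2000, Delta), (2000, Vega), (2009, Delta), (2009, Lyra)}
Difference: {(1994, Helix), (1994, Lyra), (1994, Nova), (2000, Delta), (2000, Vega), (2009, Delta), (2009, Lyra)} with {(1994, Nova), (1997, Echo), (1998, Echo), (2002, Omega), (2009, Lyra), (2010, Argo), (2015, Delta), (2018, Zephyr), (2023, Delta)} → {(1994, Helix), (1994, Lyra), (2000, Delta), (2000, Vega), (2009, Delta)}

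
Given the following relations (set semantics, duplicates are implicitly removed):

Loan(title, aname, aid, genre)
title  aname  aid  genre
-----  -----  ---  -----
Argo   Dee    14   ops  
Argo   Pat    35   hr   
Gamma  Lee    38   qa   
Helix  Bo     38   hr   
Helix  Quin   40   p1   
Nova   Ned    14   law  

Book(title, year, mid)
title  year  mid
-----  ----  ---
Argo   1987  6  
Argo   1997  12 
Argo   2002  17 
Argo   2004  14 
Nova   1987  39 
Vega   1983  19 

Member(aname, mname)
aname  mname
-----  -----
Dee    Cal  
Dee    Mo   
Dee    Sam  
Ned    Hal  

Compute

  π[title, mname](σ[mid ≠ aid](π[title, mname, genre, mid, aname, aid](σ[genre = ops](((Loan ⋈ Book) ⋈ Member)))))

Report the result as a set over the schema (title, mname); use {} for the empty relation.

Natural join on title: {(Argo, Dee, 14, ops, 1987, 6), (Argo, Dee, 14, ops, 1997, 12), (Argo, Dee, 14, ops, 2002, 17), (Argo, Dee, 14, ops, 2004, 14), (Argo, Pat, 35, hr, 1987, 6), (Argo, Pat, 35, hr, 1997, 12), (Argo, Pat, 35, hr, 2002, 17), (Argo, Pat, 35, hr, 2004, 14), (Nova, Ned, 14, law, 1987, 39)}
Natural join on aname: {(Argo, Dee, 14, ops, 1987, 6, Cal), (Argo, Dee, 14, ops, 1987, 6, Mo), (Argo, Dee, 14, ops, 1987, 6, Sam), (Argo, Dee, 14, ops, 1997, 12, Cal), (Argo, Dee, 14, ops, 1997, 12, Mo), (Argo, Dee, 14, ops, 1997, 12, Sam), (Argo, Dee, 14, ops, 2002, 17, Cal), (Argo, Dee, 14, ops, 2002, 17, Mo), (Argo, Dee, 14, ops, 2002, 17, Sam), (Argo, Dee, 14, ops, 2004, 14, Cal), (Argo, Dee, 14, ops, 2004, 14, Mo), (Argo, Dee, 14, ops, 2004, 14, Sam), (Nova, Ned, 14, law, 1987, 39, Hal)}
Selection genre = ops: {(Argo, Dee, 14, ops, 1987, 6, Cal), (Argo, Dee, 14, ops, 1987, 6, Mo), (Argo, Dee, 14, ops, 1987, 6, Sam), (Argo, Dee, 14, ops, 1997, 12, Cal), (Argo, Dee, 14, ops, 1997, 12, Mo), (Argo, Dee, 14, ops, 1997, 12, Sam), (Argo, Dee, 14, ops, 2002, 17, Cal), (Argo, Dee, 14, ops, 2002, 17, Mo), (Argo, Dee, 14, ops, 2002, 17, Sam), (Argo, Dee, 14, ops, 2004, 14, Cal), (Argo, Dee, 14, ops, 2004, 14, Mo), (Argo, Dee, 14, ops, 2004, 14, Sam)}
Keep only column(s) title, mname, genre, mid, aname, aid: {(Argo, Cal, ops, 12, Dee, 14), (Argo, Cal, ops, 14, Dee, 14), (Argo, Cal, ops, 17, Dee, 14), (Argo, Cal, ops, 6, Dee, 14), (Argo, Mo, ops, 12, Dee, 14), (Argo, Mo, ops, 14, Dee, 14), (Argo, Mo, ops, 17, Dee, 14), (Argo, Mo, ops, 6, Dee, 14), (Argo, Sam, ops, 12, Dee, 14), (Argo, Sam, ops, 14, Dee, 14), (Argo, Sam, ops, 17, Dee, 14), (Argo, Sam, ops, 6, Dee, 14)}
Selection mid ≠ aid: {(Argo, Cal, ops, 12, Dee, 14), (Argo, Cal, ops, 17, Dee, 14), (Argo, Cal, ops, 6, Dee, 14), (Argo, Mo, ops, 12, Dee, 14), (Argo, Mo, ops, 17, Dee, 14), (Argo, Mo, ops, 6, Dee, 14), (Argo, Sam, ops, 12, Dee, 14), (Argo, Sam, ops, 17, Dee, 14), (Argo, Sam, ops, 6, Dee, 14)}
Keep only column(s) title, mname (6 duplicate(s) eliminated): {(Argo, Cal), (Argo, Mo), (Argo, Sam)}

{(Argo, Cal), (Argo, Mo), (Argo, Sam)}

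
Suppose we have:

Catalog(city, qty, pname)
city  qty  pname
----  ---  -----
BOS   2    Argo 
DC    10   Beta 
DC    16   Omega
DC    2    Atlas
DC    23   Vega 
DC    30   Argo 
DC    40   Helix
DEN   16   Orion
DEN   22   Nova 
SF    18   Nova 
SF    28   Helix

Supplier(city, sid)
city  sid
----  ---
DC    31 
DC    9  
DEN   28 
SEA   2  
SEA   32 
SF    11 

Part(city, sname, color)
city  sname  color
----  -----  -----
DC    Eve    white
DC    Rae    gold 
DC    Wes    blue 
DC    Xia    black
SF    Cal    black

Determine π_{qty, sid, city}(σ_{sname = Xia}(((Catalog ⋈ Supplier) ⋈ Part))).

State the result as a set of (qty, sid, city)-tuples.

Natural join on city: {(DC, 10, Beta, 31), (DC, 10, Beta, 9), (DC, 16, Omega, 31), (DC, 16, Omega, 9), (DC, 2, Atlas, 31), (DC, 2, Atlas, 9), (DC, 23, Vega, 31), (DC, 23, Vega, 9), (DC, 30, Argo, 31), (DC, 30, Argo, 9), (DC, 40, Helix, 31), (DC, 40, Helix, 9), (DEN, 16, Orion, 28), (DEN, 22, Nova, 28), (SF, 18, Nova, 11), (SF, 28, Helix, 11)}
Natural join on city: {(DC, 10, Beta, 31, Eve, white), (DC, 10, Beta, 31, Rae, gold), (DC, 10, Beta, 31, Wes, blue), (DC, 10, Beta, 31, Xia, black), (DC, 10, Beta, 9, Eve, white), (DC, 10, Beta, 9, Rae, gold), (DC, 10, Beta, 9, Wes, blue), (DC, 10, Beta, 9, Xia, black), (DC, 16, Omega, 31, Eve, white), (DC, 16, Omega, 31, Rae, gold), (DC, 16, Omega, 31, Wes, blue), (DC, 16, Omega, 31, Xia, black), (DC, 16, Omega, 9, Eve, white), (DC, 16, Omega, 9, Rae, gold), (DC, 16, Omega, 9, Wes, blue), (DC, 16, Omega, 9, Xia, black), (DC, 2, Atlas, 31, Eve, white), (DC, 2, Atlas, 31, Rae, gold), (DC, 2, Atlas, 31, Wes, blue), (DC, 2, Atlas, 31, Xia, black), (DC, 2, Atlas, 9, Eve, white), (DC, 2, Atlas, 9, Rae, gold), (DC, 2, Atlas, 9, Wes, blue), (DC, 2, Atlas, 9, Xia, black), (DC, 23, Vega, 31, Eve, white), (DC, 23, Vega, 31, Rae, gold), (DC, 23, Vega, 31, Wes, blue), (DC, 23, Vega, 31, Xia, black), (DC, 23, Vega, 9, Eve, white), (DC, 23, Vega, 9, Rae, gold), (DC, 23, Vega, 9, Wes, blue), (DC, 23, Vega, 9, Xia, black), (DC, 30, Argo, 31, Eve, white), (DC, 30, Argo, 31, Rae, gold), (DC, 30, Argo, 31, Wes, blue), (DC, 30, Argo, 31, Xia, black), (DC, 30, Argo, 9, Eve, white), (DC, 30, Argo, 9, Rae, gold), (DC, 30, Argo, 9, Wes, blue), (DC, 30, Argo, 9, Xia, black), (DC, 40, Helix, 31, Eve, white), (DC, 40, Helix, 31, Rae, gold), (DC, 40, Helix, 31, Wes, blue), (DC, 40, Helix, 31, Xia, black), (DC, 40, Helix, 9, Eve, white), (DC, 40, Helix, 9, Rae, gold), (DC, 40, Helix, 9, Wes, blue), (DC, 40, Helix, 9, Xia, black), (SF, 18, Nova, 11, Cal, black), (SF, 28, Helix, 11, Cal, black)}
Filtering on sname = Xia leaves {(DC, 10, Beta, 31, Xia, black), (DC, 10, Beta, 9, Xia, black), (DC, 16, Omega, 31, Xia, black), (DC, 16, Omega, 9, Xia, black), (DC, 2, Atlas, 31, Xia, black), (DC, 2, Atlas, 9, Xia, black), (DC, 23, Vega, 31, Xia, black), (DC, 23, Vega, 9, Xia, black), (DC, 30, Argo, 31, Xia, black), (DC, 30, Argo, 9, Xia, black), (DC, 40, Helix, 31, Xia, black), (DC, 40, Helix, 9, Xia, black)}.
Keep only column(s) qty, sid, city: {(10, 31, DC), (10, 9, DC), (16, 31, DC), (16, 9, DC), (2, 31, DC), (2, 9, DC), (23, 31, DC), (23, 9, DC), (30, 31, DC), (30, 9, DC), (40, 31, DC), (40, 9, DC)}

{(10, 31, DC), (10, 9, DC), (16, 31, DC), (16, 9, DC), (2, 31, DC), (2, 9, DC), (23, 31, DC), (23, 9, DC), (30, 31, DC), (30, 9, DC), (40, 31, DC), (40, 9, DC)}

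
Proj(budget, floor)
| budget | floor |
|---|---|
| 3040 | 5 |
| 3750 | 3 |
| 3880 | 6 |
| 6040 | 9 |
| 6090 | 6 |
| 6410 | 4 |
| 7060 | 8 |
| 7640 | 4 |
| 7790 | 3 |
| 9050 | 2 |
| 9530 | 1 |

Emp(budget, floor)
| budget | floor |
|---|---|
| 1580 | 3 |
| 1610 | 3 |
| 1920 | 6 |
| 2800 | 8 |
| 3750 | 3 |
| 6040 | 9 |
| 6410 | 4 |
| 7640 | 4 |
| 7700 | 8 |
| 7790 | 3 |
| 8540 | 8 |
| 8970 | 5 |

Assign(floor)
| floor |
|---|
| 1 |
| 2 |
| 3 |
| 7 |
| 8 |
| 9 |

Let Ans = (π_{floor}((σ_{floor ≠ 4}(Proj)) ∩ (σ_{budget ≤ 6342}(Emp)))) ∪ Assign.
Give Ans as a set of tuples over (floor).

{1, 2, 3, 7, 8, 9}

Apply σ_{floor ≠ 4}; surviving tuples: {(3040, 5), (3750, 3), (3880, 6), (6040, 9), (6090, 6), (7060, 8), (7790, 3), (9050, 2), (9530, 1)}
Apply σ_{budget ≤ 6342}; surviving tuples: {(1580, 3), (1610, 3), (1920, 6), (2800, 8), (3750, 3), (6040, 9)}
Taking the intersection: {(3750, 3), (6040, 9)}
π[floor]: project onto (floor) → {3, 9}
Taking the union: {1, 2, 3, 7, 8, 9}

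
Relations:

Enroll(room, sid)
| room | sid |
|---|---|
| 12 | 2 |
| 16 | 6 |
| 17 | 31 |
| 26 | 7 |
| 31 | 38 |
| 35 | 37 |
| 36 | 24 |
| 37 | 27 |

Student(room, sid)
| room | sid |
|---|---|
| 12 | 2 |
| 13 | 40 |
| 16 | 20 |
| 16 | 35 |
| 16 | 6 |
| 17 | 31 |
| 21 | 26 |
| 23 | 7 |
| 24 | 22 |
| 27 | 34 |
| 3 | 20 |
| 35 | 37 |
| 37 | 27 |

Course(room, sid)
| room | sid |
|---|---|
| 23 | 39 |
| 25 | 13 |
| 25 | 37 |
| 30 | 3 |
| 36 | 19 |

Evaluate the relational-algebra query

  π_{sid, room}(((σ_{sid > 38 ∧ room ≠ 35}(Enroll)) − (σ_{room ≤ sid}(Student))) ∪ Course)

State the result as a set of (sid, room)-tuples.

{(13, 25), (19, 36), (3, 30), (37, 25), (39, 23)}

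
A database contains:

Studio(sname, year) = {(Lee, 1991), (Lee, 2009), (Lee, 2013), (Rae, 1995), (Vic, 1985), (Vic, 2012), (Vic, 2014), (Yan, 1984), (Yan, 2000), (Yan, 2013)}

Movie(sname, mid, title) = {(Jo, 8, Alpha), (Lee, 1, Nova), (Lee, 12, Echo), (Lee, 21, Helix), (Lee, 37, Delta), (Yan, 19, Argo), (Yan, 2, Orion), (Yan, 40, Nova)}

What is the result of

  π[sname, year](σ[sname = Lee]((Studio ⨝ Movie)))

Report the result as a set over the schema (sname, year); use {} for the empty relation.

{(Lee, 1991), (Lee, 2009), (Lee, 2013)}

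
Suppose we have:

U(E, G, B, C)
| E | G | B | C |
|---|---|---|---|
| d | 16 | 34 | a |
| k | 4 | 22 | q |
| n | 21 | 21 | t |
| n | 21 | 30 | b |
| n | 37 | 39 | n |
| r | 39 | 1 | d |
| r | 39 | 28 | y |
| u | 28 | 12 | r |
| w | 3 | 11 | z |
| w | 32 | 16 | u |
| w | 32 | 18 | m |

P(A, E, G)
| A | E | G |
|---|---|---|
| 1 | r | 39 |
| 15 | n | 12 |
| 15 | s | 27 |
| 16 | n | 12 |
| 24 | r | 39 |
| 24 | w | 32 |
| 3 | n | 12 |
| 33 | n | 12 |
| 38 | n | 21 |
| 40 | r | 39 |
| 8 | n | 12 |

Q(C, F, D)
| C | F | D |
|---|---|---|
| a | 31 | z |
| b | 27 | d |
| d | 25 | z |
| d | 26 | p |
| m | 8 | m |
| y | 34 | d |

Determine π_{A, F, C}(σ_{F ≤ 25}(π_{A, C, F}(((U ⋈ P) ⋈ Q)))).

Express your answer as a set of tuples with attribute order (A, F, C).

U ⋈ P (natural join on E, G): {(n, 21, 21, t, 38), (n, 21, 30, b, 38), (r, 39, 1, d, 1), (r, 39, 1, d, 24), (r, 39, 1, d, 40), (r, 39, 28, y, 1), (r, 39, 28, y, 24), (r, 39, 28, y, 40), (w, 32, 16, u, 24), (w, 32, 18, m, 24)}
(U ⋈ P) ⋈ Q (natural join on C): {(n, 21, 30, b, 38, 27, d), (r, 39, 1, d, 1, 25, z), (r, 39, 1, d, 1, 26, p), (r, 39, 1, d, 24, 25, z), (r, 39, 1, d, 24, 26, p), (r, 39, 1, d, 40, 25, z), (r, 39, 1, d, 40, 26, p), (r, 39, 28, y, 1, 34, d), (r, 39, 28, y, 24, 34, d), (r, 39, 28, y, 40, 34, d), (w, 32, 18, m, 24, 8, m)}
π[A, C, F]: project onto (A, C, F) → {(1, d, 25), (1, d, 26), (1, y, 34), (24, d, 25), (24, d, 26), (24, m, 8), (24, y, 34), (38, b, 27), (40, d, 25), (40, d, 26), (40, y, 34)}
σ[F ≤ 25]: keep tuples satisfying F ≤ 25 → {(1, d, 25), (24, d, 25), (24, m, 8), (40, d, 25)}
π[A, F, C]: project onto (A, F, C) → {(1, 25, d), (24, 25, d), (24, 8, m), (40, 25, d)}

{(1, 25, d), (24, 25, d), (24, 8, m), (40, 25, d)}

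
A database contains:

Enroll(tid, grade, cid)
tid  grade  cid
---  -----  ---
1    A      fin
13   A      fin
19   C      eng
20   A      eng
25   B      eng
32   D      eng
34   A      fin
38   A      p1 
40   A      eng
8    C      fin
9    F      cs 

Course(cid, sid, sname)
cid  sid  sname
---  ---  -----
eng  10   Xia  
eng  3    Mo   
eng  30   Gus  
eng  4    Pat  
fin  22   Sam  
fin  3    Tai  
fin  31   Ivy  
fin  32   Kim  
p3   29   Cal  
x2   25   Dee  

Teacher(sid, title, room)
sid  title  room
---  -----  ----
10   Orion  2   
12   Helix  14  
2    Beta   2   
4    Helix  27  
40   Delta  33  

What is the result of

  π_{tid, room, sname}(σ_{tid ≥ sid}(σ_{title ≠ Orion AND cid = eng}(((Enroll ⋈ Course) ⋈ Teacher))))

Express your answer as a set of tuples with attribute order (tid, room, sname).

Joining Enroll and Course on cid yields {(1, A, fin, 22, Sam), (1, A, fin, 3, Tai), (1, A, fin, 31, Ivy), (1, A, fin, 32, Kim), (13, A, fin, 22, Sam), (13, A, fin, 3, Tai), (13, A, fin, 31, Ivy), (13, A, fin, 32, Kim), (19, C, eng, 10, Xia), (19, C, eng, 3, Mo), (19, C, eng, 30, Gus), (19, C, eng, 4, Pat), (20, A, eng, 10, Xia), (20, A, eng, 3, Mo), (20, A, eng, 30, Gus), (20, A, eng, 4, Pat), (25, B, eng, 10, Xia), (25, B, eng, 3, Mo), (25, B, eng, 30, Gus), (25, B, eng, 4, Pat), (32, D, eng, 10, Xia), (32, D, eng, 3, Mo), (32, D, eng, 30, Gus), (32, D, eng, 4, Pat), (34, A, fin, 22, Sam), (34, A, fin, 3, Tai), (34, A, fin, 31, Ivy), (34, A, fin, 32, Kim), (40, A, eng, 10, Xia), (40, A, eng, 3, Mo), (40, A, eng, 30, Gus), (40, A, eng, 4, Pat), (8, C, fin, 22, Sam), (8, C, fin, 3, Tai), (8, C, fin, 31, Ivy), (8, C, fin, 32, Kim)}.
Joining (Enroll ⋈ Course) and Teacher on sid yields {(19, C, eng, 10, Xia, Orion, 2), (19, C, eng, 4, Pat, Helix, 27), (20, A, eng, 10, Xia, Orion, 2), (20, A, eng, 4, Pat, Helix, 27), (25, B, eng, 10, Xia, Orion, 2), (25, B, eng, 4, Pat, Helix, 27), (32, D, eng, 10, Xia, Orion, 2), (32, D, eng, 4, Pat, Helix, 27), (40, A, eng, 10, Xia, Orion, 2), (40, A, eng, 4, Pat, Helix, 27)}.
σ[title ≠ Orion AND cid = eng]: keep tuples satisfying title ≠ Orion AND cid = eng → {(19, C, eng, 4, Pat, Helix, 27), (20, A, eng, 4, Pat, Helix, 27), (25, B, eng, 4, Pat, Helix, 27), (32, D, eng, 4, Pat, Helix, 27), (40, A, eng, 4, Pat, Helix, 27)}
σ[tid ≥ sid]: keep tuples satisfying tid ≥ sid → {(19, C, eng, 4, Pat, Helix, 27), (20, A, eng, 4, Pat, Helix, 27), (25, B, eng, 4, Pat, Helix, 27), (32, D, eng, 4, Pat, Helix, 27), (40, A, eng, 4, Pat, Helix, 27)}
π_{tid, room, sname} gives {(19, 27, Pat), (20, 27, Pat), (25, 27, Pat), (32, 27, Pat), (40, 27, Pat)}.

{(19, 27, Pat), (20, 27, Pat), (25, 27, Pat), (32, 27, Pat), (40, 27, Pat)}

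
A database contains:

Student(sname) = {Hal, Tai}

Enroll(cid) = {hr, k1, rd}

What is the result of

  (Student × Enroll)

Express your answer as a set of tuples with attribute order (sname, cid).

{(Hal, hr), (Hal, k1), (Hal, rd), (Tai, hr), (Tai, k1), (Tai, rd)}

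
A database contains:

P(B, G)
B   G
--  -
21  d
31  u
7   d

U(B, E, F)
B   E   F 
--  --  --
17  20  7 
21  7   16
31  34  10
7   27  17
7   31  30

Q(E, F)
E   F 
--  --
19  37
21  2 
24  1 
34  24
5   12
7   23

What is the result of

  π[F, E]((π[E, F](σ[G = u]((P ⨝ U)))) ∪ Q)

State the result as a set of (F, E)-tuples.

{(1, 24), (10, 34), (12, 5), (2, 21), (23, 7), (24, 34), (37, 19)}

Joining P and U on B yields {(21, d, 7, 16), (31, u, 34, 10), (7, d, 27, 17), (7, d, 31, 30)}.
Apply σ_{G = u}; surviving tuples: {(31, u, 34, 10)}
π[E, F]: project onto (E, F) → {(34, 10)}
Taking the union: {(19, 37), (21, 2), (24, 1), (34, 10), (34, 24), (5, 12), (7, 23)}
π[F, E]: project onto (F, E) → {(1, 24), (10, 34), (12, 5), (2, 21), (23, 7), (24, 34), (37, 19)}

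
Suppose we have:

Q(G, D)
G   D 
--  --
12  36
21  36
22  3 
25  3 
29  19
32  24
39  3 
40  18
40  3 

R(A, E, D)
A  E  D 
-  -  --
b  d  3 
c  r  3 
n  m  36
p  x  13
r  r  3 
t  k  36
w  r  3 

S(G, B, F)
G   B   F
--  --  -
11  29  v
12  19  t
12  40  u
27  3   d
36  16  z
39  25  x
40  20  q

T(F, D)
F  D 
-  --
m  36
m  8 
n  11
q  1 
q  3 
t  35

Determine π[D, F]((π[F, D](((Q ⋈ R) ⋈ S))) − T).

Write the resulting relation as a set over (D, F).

Natural join on D: {(12, 36, n, m), (12, 36, t, k), (21, 36, n, m), (21, 36, t, k), (22, 3, b, d), (22, 3, c, r), (22, 3, r, r), (22, 3, w, r), (25, 3, b, d), (25, 3, c, r), (25, 3, r, r), (25, 3, w, r), (39, 3, b, d), (39, 3, c, r), (39, 3, r, r), (39, 3, w, r), (40, 3, b, d), (40, 3, c, r), (40, 3, r, r), (40, 3, w, r)}
Natural join on G: {(12, 36, n, m, 19, t), (12, 36, n, m, 40, u), (12, 36, t, k, 19, t), (12, 36, t, k, 40, u), (39, 3, b, d, 25, x), (39, 3, c, r, 25, x), (39, 3, r, r, 25, x), (39, 3, w, r, 25, x), (40, 3, b, d, 20, q), (40, 3, c, r, 20, q), (40, 3, r, r, 20, q), (40, 3, w, r, 20, q)}
Projecting to F, D (8 duplicate(s) eliminated): {(q, 3), (t, 36), (u, 36), (x, 3)}
Set difference of the two operands is {(t, 36), (u, 36), (x, 3)}.
Projecting to D, F: {(3, x), (36, t), (36, u)}

{(3, x), (36, t), (36, u)}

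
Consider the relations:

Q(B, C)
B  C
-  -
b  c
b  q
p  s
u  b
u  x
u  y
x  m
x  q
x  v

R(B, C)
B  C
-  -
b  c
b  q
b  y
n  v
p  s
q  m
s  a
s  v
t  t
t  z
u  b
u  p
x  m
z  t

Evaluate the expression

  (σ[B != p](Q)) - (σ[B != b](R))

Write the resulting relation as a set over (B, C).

{(b, c), (b, q), (u, x), (u, y), (x, q), (x, v)}

σ[B != p]: keep tuples satisfying B != p → {(b, c), (b, q), (u, b), (u, x), (u, y), (x, m), (x, q), (x, v)}
σ[B != b]: keep tuples satisfying B != b → {(n, v), (p, s), (q, m), (s, a), (s, v), (t, t), (t, z), (u, b), (u, p), (x, m), (z, t)}
Set difference of the two operands is {(b, c), (b, q), (u, x), (u, y), (x, q), (x, v)}.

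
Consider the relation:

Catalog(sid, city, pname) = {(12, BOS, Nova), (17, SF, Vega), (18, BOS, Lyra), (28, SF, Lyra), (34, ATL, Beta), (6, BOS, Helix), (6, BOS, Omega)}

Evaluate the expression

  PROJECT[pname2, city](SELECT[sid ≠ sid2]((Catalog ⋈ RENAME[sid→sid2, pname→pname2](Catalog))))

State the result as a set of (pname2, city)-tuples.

ρ[sid→sid2, pname→pname2]: schema becomes (sid2, city, pname2); tuples unchanged.
Catalog ⋈ RENAME[sid→sid2, pname→pname2](Catalog) (natural join on city): {(12, BOS, Nova, 12, Nova), (12, BOS, Nova, 18, Lyra), (12, BOS, Nova, 6, Helix), (12, BOS, Nova, 6, Omega), (17, SF, Vega, 17, Vega), (17, SF, Vega, 28, Lyra), (18, BOS, Lyra, 12, Nova), (18, BOS, Lyra, 18, Lyra), (18, BOS, Lyra, 6, Helix), (18, BOS, Lyra, 6, Omega), (28, SF, Lyra, 17, Vega), (28, SF, Lyra, 28, Lyra), (34, ATL, Beta, 34, Beta), (6, BOS, Helix, 12, Nova), (6, BOS, Helix, 18, Lyra), (6, BOS, Helix, 6, Helix), (6, BOS, Helix, 6, Omega), (6, BOS, Omega, 12, Nova), (6, BOS, Omega, 18, Lyra), (6, BOS, Omega, 6, Helix), (6, BOS, Omega, 6, Omega)}
Filtering on sid ≠ sid2 leaves {(12, BOS, Nova, 18, Lyra), (12, BOS, Nova, 6, Helix), (12, BOS, Nova, 6, Omega), (17, SF, Vega, 28, Lyra), (18, BOS, Lyra, 12, Nova), (18, BOS, Lyra, 6, Helix), (18, BOS, Lyra, 6, Omega), (28, SF, Lyra, 17, Vega), (6, BOS, Helix, 12, Nova), (6, BOS, Helix, 18, Lyra), (6, BOS, Omega, 12, Nova), (6, BOS, Omega, 18, Lyra)}.
Keep only column(s) pname2, city (6 duplicate(s) eliminated): {(Helix, BOS), (Lyra, BOS), (Lyra, SF), (Nova, BOS), (Omega, BOS), (Vega, SF)}

{(Helix, BOS), (Lyra, BOS), (Lyra, SF), (Nova, BOS), (Omega, BOS), (Vega, SF)}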